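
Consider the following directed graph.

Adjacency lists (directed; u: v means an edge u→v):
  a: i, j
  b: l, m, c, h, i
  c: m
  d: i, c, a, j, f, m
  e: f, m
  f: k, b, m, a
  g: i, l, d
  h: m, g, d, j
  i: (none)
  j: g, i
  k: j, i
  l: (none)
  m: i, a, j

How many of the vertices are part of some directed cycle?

A vertex is on a directed cycle iff it belongs to a strongly connected component of size ≥ 2 (or has a self-loop).
The vertices on cycles are {a, b, c, d, f, g, h, j, k, m} — 10 in total.

10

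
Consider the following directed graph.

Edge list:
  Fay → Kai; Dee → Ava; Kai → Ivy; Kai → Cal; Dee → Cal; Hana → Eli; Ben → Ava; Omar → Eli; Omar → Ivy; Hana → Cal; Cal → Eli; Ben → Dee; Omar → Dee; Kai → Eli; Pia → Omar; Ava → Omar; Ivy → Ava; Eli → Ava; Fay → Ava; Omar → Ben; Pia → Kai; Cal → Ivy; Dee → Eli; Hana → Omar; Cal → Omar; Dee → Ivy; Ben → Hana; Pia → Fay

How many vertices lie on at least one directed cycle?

A vertex is on a directed cycle iff it belongs to a strongly connected component of size ≥ 2 (or has a self-loop).
The vertices on cycles are {Ava, Ben, Cal, Dee, Eli, Ivy, Hana, Omar} — 8 in total.

8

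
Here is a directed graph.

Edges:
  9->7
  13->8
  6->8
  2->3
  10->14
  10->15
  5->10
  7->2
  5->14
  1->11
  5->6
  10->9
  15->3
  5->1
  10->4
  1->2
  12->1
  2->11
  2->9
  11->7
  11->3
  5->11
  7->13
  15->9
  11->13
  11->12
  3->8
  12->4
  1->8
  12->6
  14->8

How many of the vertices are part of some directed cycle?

A vertex is on a directed cycle iff it belongs to a strongly connected component of size ≥ 2 (or has a self-loop).
The vertices on cycles are {1, 2, 7, 9, 11, 12} — 6 in total.

6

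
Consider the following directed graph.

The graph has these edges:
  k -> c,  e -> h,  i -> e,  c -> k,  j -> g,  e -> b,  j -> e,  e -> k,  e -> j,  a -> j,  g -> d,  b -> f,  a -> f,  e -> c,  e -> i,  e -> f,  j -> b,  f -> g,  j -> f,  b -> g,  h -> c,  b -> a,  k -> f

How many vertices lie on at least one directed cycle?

7

A vertex is on a directed cycle iff it belongs to a strongly connected component of size ≥ 2 (or has a self-loop).
The vertices on cycles are {a, b, c, e, i, j, k} — 7 in total.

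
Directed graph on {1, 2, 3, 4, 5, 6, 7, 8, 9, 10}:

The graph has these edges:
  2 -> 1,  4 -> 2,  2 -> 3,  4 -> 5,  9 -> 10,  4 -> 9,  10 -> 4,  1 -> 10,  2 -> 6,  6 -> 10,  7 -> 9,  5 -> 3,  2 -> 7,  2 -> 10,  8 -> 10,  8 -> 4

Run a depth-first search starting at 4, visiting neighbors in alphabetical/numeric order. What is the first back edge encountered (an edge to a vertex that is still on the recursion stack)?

10->4

DFS from 4 (visiting neighbors in alphabetical/numeric order); mark gray on enter, black on exit:
4 gray
  2 gray
    1 gray
      10 gray
        10→4: 4 is gray → back edge
First back edge: 10 → 4.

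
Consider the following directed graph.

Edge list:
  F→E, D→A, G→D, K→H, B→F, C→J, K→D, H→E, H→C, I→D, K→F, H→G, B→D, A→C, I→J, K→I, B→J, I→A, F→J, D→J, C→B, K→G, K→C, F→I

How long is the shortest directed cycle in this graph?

For each vertex v, BFS finds the shortest path from v back to v.
The shortest such closed walk is C → B → D → A → C, length 4.

4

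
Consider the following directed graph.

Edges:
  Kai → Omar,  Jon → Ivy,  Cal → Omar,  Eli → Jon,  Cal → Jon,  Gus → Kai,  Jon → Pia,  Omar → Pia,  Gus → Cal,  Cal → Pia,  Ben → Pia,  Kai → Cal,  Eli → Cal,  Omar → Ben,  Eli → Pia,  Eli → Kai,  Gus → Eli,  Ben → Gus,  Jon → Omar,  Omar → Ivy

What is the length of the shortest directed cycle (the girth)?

For each vertex v, BFS finds the shortest path from v back to v.
The shortest such closed walk is Gus → Kai → Omar → Ben → Gus, length 4.

4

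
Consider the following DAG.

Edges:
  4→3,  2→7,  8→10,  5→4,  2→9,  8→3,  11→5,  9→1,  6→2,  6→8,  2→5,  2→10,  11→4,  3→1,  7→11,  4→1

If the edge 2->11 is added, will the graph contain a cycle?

No

Adding 2→11 creates a cycle iff 11 can already reach 2.
Explore from 11: no path reaches 2. The graph stays acyclic.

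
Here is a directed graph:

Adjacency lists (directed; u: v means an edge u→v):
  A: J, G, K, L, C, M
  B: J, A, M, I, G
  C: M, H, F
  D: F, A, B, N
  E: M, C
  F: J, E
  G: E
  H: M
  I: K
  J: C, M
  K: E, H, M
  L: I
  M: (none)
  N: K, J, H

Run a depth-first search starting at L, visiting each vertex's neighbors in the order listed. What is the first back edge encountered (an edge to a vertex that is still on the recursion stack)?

DFS from L (visiting each vertex's neighbors in the order listed); mark gray on enter, black on exit:
L gray
  I gray
    K gray
      E gray
        M gray
        M black
        C gray
          C→M: M black — skip
          H gray
            H→M: M black — skip
          H black
          F gray
            J gray
              J→C: C is gray → back edge
First back edge: J → C.

J->C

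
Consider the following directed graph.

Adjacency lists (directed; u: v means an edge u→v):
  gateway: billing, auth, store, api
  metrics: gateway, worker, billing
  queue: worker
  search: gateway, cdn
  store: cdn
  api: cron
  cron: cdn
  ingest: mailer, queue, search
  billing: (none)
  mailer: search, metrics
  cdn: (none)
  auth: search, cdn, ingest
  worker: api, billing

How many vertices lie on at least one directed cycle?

6

A vertex is on a directed cycle iff it belongs to a strongly connected component of size ≥ 2 (or has a self-loop).
The vertices on cycles are {auth, ingest, mailer, search, gateway, metrics} — 6 in total.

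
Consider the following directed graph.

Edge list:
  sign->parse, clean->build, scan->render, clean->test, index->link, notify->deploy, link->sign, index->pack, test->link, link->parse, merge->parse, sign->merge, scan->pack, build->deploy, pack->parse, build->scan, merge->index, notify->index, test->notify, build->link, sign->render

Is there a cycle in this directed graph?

DFS with white/gray/black marking, starting from render:
render gray
render black
pack gray
  parse gray
  parse black
pack black
build gray
  scan gray
    scan→render: render black — skip
    scan→pack: pack black — skip
  scan black
  deploy gray
  deploy black
  link gray
    sign gray
      sign→parse: parse black — skip
      merge gray
        merge→parse: parse black — skip
        index gray
          index→link: link is gray → back edge
Back edge found, so a cycle exists: link → sign → merge → index → link.

Yes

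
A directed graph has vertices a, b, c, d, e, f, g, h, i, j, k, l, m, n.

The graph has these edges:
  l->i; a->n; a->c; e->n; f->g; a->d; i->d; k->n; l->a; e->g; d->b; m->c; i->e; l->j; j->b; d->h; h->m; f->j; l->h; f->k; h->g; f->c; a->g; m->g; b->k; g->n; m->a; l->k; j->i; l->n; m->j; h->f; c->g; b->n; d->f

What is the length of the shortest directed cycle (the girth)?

For each vertex v, BFS finds the shortest path from v back to v.
The shortest such closed walk is a → d → h → m → a, length 4.

4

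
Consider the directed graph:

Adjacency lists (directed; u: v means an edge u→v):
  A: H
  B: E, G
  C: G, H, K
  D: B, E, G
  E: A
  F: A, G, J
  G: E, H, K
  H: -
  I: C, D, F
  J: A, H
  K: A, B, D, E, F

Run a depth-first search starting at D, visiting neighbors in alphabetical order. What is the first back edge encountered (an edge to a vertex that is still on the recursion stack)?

K->B

DFS from D (visiting neighbors in alphabetical order); mark gray on enter, black on exit:
D gray
  B gray
    E gray
      A gray
        H gray
        H black
      A black
    E black
    G gray
      G→E: E black — skip
      G→H: H black — skip
      K gray
        K→A: A black — skip
        K→B: B is gray → back edge
First back edge: K → B.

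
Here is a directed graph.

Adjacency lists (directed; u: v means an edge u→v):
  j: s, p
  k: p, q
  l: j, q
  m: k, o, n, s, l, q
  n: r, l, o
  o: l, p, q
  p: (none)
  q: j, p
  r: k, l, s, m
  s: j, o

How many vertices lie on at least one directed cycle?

A vertex is on a directed cycle iff it belongs to a strongly connected component of size ≥ 2 (or has a self-loop).
The vertices on cycles are {j, l, m, n, o, q, r, s} — 8 in total.

8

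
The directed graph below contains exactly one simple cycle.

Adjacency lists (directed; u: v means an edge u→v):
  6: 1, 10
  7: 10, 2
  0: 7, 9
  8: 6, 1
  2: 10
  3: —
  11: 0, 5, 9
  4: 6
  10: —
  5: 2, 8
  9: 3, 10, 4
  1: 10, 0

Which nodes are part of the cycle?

DFS with gray/black marking from 0:
0 gray
  7 gray
    10 gray
    10 black
    2 gray
      2→10: 10 black — skip
    2 black
  7 black
  9 gray
    3 gray
    3 black
    9→10: 10 black — skip
    4 gray
      6 gray
        1 gray
          1→10: 10 black — skip
          1→0: 0 is gray → back edge
Back edge closes the cycle 0 → 9 → 4 → 6 → 1 → 0; its vertices are {0, 1, 4, 6, 9}.

0, 1, 4, 6, 9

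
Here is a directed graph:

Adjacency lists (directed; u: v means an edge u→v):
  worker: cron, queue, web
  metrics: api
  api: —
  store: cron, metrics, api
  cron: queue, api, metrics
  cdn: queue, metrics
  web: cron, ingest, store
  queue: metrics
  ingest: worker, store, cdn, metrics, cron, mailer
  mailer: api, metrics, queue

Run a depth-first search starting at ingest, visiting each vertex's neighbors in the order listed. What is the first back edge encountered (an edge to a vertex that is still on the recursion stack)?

DFS from ingest (visiting each vertex's neighbors in the order listed); mark gray on enter, black on exit:
ingest gray
  worker gray
    cron gray
      queue gray
        metrics gray
          api gray
          api black
        metrics black
      queue black
      cron→api: api black — skip
      cron→metrics: metrics black — skip
    cron black
    worker→queue: queue black — skip
    web gray
      web→cron: cron black — skip
      web→ingest: ingest is gray → back edge
First back edge: web → ingest.

web->ingest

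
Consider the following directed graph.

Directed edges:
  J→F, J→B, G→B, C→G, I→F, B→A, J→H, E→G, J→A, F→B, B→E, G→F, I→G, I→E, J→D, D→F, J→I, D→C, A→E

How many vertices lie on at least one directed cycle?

5

A vertex is on a directed cycle iff it belongs to a strongly connected component of size ≥ 2 (or has a self-loop).
The vertices on cycles are {A, B, E, F, G} — 5 in total.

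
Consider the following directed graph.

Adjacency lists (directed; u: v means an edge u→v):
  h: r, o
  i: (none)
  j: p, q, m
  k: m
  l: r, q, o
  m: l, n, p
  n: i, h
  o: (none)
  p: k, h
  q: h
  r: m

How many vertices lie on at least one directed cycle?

A vertex is on a directed cycle iff it belongs to a strongly connected component of size ≥ 2 (or has a self-loop).
The vertices on cycles are {h, k, l, m, n, p, q, r} — 8 in total.

8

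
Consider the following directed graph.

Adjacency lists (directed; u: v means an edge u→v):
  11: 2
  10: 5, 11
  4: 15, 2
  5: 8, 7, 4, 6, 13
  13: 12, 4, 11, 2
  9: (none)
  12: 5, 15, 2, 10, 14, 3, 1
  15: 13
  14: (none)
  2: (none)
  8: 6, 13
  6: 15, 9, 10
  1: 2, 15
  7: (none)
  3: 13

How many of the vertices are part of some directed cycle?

A vertex is on a directed cycle iff it belongs to a strongly connected component of size ≥ 2 (or has a self-loop).
The vertices on cycles are {1, 3, 4, 5, 6, 8, 10, 12, 13, 15} — 10 in total.

10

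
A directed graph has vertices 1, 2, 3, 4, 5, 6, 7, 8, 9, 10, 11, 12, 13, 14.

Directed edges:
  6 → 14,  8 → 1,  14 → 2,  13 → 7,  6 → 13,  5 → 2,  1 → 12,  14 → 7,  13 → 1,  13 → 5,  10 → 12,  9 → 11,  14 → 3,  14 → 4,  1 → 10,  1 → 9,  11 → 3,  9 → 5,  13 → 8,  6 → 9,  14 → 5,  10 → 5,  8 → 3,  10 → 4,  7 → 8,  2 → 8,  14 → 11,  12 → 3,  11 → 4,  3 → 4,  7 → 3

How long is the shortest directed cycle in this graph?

5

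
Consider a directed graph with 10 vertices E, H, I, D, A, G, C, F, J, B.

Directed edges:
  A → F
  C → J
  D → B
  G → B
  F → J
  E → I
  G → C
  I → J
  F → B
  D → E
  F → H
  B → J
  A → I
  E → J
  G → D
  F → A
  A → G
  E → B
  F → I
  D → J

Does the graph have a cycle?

DFS with white/gray/black marking, starting from H:
H gray
H black
E gray
  B gray
    J gray
    J black
  B black
  E→J: J black — skip
  I gray
    I→J: J black — skip
  I black
E black
D gray
  D→J: J black — skip
  D→E: E black — skip
  D→B: B black — skip
D black
A gray
  F gray
    F→B: B black — skip
    F→J: J black — skip
    F→A: A is gray → back edge
Back edge found, so a cycle exists: A → F → A.

Yes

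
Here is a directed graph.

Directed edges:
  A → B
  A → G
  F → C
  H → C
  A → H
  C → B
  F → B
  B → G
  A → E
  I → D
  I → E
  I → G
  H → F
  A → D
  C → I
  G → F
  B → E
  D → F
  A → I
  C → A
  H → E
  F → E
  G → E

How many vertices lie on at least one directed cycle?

8

A vertex is on a directed cycle iff it belongs to a strongly connected component of size ≥ 2 (or has a self-loop).
The vertices on cycles are {A, B, C, D, F, G, H, I} — 8 in total.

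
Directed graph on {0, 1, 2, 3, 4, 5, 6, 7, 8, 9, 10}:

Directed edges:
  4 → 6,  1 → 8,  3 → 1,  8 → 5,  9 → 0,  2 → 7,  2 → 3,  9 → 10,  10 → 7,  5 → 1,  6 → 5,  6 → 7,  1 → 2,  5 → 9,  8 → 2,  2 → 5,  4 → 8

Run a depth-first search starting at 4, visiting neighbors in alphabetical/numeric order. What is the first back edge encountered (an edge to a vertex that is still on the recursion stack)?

DFS from 4 (visiting neighbors in alphabetical/numeric order); mark gray on enter, black on exit:
4 gray
  6 gray
    5 gray
      1 gray
        2 gray
          3 gray
            3→1: 1 is gray → back edge
First back edge: 3 → 1.

3→1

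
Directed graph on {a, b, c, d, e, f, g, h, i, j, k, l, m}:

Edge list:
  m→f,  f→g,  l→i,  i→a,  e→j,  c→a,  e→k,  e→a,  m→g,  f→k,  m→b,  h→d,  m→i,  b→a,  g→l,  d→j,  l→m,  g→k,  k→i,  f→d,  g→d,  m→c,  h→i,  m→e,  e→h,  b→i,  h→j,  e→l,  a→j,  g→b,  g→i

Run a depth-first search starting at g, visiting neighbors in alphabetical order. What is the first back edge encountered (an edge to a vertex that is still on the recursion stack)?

e→l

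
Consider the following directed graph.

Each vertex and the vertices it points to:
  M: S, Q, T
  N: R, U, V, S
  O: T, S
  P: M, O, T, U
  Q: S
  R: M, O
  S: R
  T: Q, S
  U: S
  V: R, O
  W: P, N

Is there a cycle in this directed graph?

DFS with white/gray/black marking, starting from W:
W gray
  P gray
    M gray
      S gray
        R gray
          R→M: M is gray → back edge
Back edge found, so a cycle exists: M → S → R → M.

Yes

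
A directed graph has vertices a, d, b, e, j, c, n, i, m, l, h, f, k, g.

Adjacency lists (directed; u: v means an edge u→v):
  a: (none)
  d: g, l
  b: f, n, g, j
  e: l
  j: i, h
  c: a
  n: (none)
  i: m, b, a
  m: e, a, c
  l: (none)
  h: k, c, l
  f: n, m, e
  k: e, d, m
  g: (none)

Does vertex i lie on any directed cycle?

Yes

i is on a cycle iff i can reach itself via ≥1 edge.
i → b → j → i — yes.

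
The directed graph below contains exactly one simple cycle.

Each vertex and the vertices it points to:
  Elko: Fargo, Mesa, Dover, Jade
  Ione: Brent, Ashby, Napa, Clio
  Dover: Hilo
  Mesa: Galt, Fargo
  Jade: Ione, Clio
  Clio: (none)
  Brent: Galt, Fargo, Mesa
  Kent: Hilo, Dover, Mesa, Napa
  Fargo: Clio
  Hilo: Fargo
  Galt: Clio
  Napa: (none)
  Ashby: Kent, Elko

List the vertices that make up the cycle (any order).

Elko, Ione, Jade, Ashby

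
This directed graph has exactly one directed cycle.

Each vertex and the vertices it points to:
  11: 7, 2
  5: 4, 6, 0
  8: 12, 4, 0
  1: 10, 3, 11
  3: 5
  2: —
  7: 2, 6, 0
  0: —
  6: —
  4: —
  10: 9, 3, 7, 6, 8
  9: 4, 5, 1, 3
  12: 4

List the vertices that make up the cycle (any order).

DFS with gray/black marking from 9:
9 gray
  4 gray
  4 black
  5 gray
    5→4: 4 black — skip
    6 gray
    6 black
    0 gray
    0 black
  5 black
  1 gray
    10 gray
      10→9: 9 is gray → back edge
Back edge closes the cycle 9 → 1 → 10 → 9; its vertices are {1, 9, 10}.

1, 9, 10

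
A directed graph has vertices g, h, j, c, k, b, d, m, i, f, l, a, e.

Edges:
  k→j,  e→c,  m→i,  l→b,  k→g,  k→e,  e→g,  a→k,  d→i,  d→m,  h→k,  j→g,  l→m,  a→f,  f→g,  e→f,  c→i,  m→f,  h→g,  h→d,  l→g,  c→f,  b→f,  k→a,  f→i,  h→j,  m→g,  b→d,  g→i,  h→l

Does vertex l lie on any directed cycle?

l lies on a cycle iff there is a path from l back to itself.
Exploring from l, it never reaches itself; equivalently, its strongly connected component is a singleton.

No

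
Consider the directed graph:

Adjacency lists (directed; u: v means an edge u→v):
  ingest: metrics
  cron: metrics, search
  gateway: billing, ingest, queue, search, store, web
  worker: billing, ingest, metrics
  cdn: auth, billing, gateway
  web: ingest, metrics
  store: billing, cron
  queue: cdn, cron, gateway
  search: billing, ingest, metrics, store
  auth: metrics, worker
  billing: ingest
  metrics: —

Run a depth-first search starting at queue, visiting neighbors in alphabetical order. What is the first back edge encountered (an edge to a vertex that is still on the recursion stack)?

gateway->queue

DFS from queue (visiting neighbors in alphabetical order); mark gray on enter, black on exit:
queue gray
  cdn gray
    auth gray
      metrics gray
      metrics black
      worker gray
        billing gray
          ingest gray
            ingest→metrics: metrics black — skip
          ingest black
        billing black
        worker→ingest: ingest black — skip
        worker→metrics: metrics black — skip
      worker black
    auth black
    cdn→billing: billing black — skip
    gateway gray
      gateway→billing: billing black — skip
      gateway→ingest: ingest black — skip
      gateway→queue: queue is gray → back edge
First back edge: gateway → queue.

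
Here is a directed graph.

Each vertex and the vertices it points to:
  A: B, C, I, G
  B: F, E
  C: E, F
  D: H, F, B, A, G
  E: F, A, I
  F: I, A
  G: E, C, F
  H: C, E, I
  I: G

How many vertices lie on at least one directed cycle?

A vertex is on a directed cycle iff it belongs to a strongly connected component of size ≥ 2 (or has a self-loop).
The vertices on cycles are {A, B, C, E, F, G, I} — 7 in total.

7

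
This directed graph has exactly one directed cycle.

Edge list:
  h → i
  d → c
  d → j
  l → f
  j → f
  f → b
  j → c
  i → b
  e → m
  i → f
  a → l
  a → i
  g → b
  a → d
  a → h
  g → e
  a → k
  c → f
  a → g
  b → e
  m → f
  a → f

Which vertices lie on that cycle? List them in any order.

b, e, f, m

DFS with gray/black marking from e:
e gray
  m gray
    f gray
      b gray
        b→e: e is gray → back edge
Back edge closes the cycle e → m → f → b → e; its vertices are {b, e, f, m}.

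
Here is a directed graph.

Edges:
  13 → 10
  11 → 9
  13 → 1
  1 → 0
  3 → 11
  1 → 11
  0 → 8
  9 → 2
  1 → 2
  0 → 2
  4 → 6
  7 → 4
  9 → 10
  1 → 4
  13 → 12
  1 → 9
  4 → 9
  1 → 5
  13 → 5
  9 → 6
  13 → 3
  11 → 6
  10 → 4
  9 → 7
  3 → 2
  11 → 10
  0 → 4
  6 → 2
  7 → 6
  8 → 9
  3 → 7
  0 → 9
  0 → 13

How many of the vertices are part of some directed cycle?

7

A vertex is on a directed cycle iff it belongs to a strongly connected component of size ≥ 2 (or has a self-loop).
The vertices on cycles are {0, 1, 4, 7, 9, 10, 13} — 7 in total.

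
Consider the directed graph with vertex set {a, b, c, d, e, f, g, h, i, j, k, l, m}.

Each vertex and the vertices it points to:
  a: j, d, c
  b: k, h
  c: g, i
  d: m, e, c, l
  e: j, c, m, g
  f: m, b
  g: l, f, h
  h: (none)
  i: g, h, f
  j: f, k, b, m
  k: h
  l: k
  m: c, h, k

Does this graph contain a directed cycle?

Yes

DFS with white/gray/black marking, starting from l:
l gray
  k gray
    h gray
    h black
  k black
l black
a gray
  j gray
    f gray
      m gray
        c gray
          g gray
            g→l: l black — skip
            g→f: f is gray → back edge
Back edge found, so a cycle exists: f → m → c → g → f.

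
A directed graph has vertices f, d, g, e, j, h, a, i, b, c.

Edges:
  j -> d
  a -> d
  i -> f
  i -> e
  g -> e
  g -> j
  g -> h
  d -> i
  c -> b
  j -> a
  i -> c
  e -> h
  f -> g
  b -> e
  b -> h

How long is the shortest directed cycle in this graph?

5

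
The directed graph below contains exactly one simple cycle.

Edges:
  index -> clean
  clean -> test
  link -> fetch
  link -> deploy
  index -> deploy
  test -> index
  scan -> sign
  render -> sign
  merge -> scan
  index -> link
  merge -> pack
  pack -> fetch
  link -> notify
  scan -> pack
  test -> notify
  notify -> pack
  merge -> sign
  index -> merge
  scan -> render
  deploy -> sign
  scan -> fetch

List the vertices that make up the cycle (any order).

test, clean, index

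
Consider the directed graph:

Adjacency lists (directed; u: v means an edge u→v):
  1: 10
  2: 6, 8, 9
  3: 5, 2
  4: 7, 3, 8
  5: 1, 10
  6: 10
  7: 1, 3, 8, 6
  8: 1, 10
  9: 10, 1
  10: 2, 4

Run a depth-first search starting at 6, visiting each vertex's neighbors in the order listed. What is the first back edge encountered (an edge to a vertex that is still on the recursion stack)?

DFS from 6 (visiting each vertex's neighbors in the order listed); mark gray on enter, black on exit:
6 gray
  10 gray
    2 gray
      2→6: 6 is gray → back edge
First back edge: 2 → 6.

2->6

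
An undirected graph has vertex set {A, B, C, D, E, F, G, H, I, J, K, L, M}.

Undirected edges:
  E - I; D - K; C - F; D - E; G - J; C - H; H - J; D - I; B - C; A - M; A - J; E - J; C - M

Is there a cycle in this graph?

Yes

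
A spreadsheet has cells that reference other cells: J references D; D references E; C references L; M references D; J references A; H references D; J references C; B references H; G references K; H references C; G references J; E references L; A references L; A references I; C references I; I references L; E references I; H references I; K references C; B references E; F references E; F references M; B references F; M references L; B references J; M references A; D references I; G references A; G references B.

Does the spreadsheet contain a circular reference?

No

DFS with white/gray/black marking, starting from H:
H gray
  I gray
    L gray
    L black
  I black
  C gray
    C→I: I black — skip
    C→L: L black — skip
  C black
  D gray
    D→I: I black — skip
    E gray
      E→I: I black — skip
      E→L: L black — skip
    E black
  D black
H black
A gray
  A→I: I black — skip
  A→L: L black — skip
A black
K gray
  K→C: C black — skip
K black
G gray
  J gray
    J→C: C black — skip
    J→D: D black — skip
    J→A: A black — skip
  J black
  G→A: A black — skip
  B gray
    B→J: J black — skip
    B→E: E black — skip
    F gray
      F→E: E black — skip
      M gray
        M→D: D black — skip
        M→L: L black — skip
        M→A: A black — skip
      M black
    F black
    B→H: H black — skip
  B black
  G→K: K black — skip
G black
Every edge goes to a white or black vertex — no back edge, so the graph is acyclic.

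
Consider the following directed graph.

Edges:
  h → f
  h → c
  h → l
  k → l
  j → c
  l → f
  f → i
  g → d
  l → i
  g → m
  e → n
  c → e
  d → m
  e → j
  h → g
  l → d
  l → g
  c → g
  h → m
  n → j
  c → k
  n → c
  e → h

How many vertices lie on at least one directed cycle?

5

A vertex is on a directed cycle iff it belongs to a strongly connected component of size ≥ 2 (or has a self-loop).
The vertices on cycles are {c, e, h, j, n} — 5 in total.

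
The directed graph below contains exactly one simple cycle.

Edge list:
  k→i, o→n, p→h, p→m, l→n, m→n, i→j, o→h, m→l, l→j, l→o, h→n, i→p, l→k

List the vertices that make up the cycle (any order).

DFS with gray/black marking from l:
l gray
  o gray
    n gray
    n black
    h gray
      h→n: n black — skip
    h black
  o black
  j gray
  j black
  l→n: n black — skip
  k gray
    i gray
      i→j: j black — skip
      p gray
        m gray
          m→n: n black — skip
          m→l: l is gray → back edge
Back edge closes the cycle l → k → i → p → m → l; its vertices are {i, k, l, m, p}.

i, k, l, m, p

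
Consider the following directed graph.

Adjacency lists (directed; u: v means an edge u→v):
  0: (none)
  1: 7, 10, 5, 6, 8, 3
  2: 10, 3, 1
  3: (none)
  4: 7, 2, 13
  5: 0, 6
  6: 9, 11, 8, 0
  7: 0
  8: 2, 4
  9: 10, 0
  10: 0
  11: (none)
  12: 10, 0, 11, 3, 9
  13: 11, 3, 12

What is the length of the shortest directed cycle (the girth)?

3

For each vertex v, BFS finds the shortest path from v back to v.
The shortest such closed walk is 8 → 2 → 1 → 8, length 3.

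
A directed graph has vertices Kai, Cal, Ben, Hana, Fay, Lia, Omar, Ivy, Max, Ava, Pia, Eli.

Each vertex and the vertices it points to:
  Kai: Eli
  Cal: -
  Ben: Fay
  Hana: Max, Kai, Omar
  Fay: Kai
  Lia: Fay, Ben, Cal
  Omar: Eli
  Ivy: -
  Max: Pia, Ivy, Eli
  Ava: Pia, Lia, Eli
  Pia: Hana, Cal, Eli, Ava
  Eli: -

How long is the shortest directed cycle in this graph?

2

For each vertex v, BFS finds the shortest path from v back to v.
The shortest such closed walk is Pia → Ava → Pia, length 2.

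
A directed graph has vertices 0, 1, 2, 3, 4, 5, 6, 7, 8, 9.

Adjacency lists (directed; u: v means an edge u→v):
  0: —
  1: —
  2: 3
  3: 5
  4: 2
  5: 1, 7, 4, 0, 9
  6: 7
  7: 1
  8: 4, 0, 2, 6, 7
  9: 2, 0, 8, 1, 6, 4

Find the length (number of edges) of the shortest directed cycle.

For each vertex v, BFS finds the shortest path from v back to v.
The shortest such closed walk is 5 → 4 → 2 → 3 → 5, length 4.

4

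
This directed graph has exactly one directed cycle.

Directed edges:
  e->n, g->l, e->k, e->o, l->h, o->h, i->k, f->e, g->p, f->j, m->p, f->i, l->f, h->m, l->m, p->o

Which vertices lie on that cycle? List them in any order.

DFS with gray/black marking from o:
o gray
  h gray
    m gray
      p gray
        p→o: o is gray → back edge
Back edge closes the cycle o → h → m → p → o; its vertices are {h, m, o, p}.

h, m, o, p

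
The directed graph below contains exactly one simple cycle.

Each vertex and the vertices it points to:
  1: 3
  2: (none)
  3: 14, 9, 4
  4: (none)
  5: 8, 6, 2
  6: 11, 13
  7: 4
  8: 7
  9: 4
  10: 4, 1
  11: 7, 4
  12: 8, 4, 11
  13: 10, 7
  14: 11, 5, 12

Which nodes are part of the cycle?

DFS with gray/black marking from 5:
5 gray
  8 gray
    7 gray
      4 gray
      4 black
    7 black
  8 black
  6 gray
    11 gray
      11→7: 7 black — skip
      11→4: 4 black — skip
    11 black
    13 gray
      10 gray
        10→4: 4 black — skip
        1 gray
          3 gray
            14 gray
              14→11: 11 black — skip
              14→5: 5 is gray → back edge
Back edge closes the cycle 5 → 6 → 13 → 10 → 1 → 3 → 14 → 5; its vertices are {1, 3, 5, 6, 10, 13, 14}.

1, 3, 5, 6, 10, 13, 14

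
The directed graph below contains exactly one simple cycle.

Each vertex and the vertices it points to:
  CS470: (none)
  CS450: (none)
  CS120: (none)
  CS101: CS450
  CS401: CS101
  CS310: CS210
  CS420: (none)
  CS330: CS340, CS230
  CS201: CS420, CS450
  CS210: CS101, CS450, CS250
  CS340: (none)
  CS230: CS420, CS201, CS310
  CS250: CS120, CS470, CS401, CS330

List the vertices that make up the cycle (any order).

CS210, CS230, CS250, CS310, CS330

DFS with gray/black marking from CS250:
CS250 gray
  CS120 gray
  CS120 black
  CS470 gray
  CS470 black
  CS401 gray
    CS101 gray
      CS450 gray
      CS450 black
    CS101 black
  CS401 black
  CS330 gray
    CS340 gray
    CS340 black
    CS230 gray
      CS420 gray
      CS420 black
      CS201 gray
        CS201→CS420: CS420 black — skip
        CS201→CS450: CS450 black — skip
      CS201 black
      CS310 gray
        CS210 gray
          CS210→CS101: CS101 black — skip
          CS210→CS450: CS450 black — skip
          CS210→CS250: CS250 is gray → back edge
Back edge closes the cycle CS250 → CS330 → CS230 → CS310 → CS210 → CS250; its vertices are {CS210, CS230, CS250, CS310, CS330}.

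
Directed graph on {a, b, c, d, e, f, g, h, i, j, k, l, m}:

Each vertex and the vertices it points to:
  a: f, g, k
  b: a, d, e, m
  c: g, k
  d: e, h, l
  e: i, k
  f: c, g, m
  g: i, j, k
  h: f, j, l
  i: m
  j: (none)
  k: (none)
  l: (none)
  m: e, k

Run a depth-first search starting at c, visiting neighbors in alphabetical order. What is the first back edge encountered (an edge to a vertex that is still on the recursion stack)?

e->i

DFS from c (visiting neighbors in alphabetical order); mark gray on enter, black on exit:
c gray
  g gray
    i gray
      m gray
        e gray
          e→i: i is gray → back edge
First back edge: e → i.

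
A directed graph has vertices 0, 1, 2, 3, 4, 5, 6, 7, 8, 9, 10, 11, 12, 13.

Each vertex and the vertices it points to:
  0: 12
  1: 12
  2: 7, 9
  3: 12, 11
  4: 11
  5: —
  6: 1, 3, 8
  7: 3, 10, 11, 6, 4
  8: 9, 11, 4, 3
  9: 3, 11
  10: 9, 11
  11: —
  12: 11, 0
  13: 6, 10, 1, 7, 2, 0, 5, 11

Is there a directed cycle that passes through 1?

No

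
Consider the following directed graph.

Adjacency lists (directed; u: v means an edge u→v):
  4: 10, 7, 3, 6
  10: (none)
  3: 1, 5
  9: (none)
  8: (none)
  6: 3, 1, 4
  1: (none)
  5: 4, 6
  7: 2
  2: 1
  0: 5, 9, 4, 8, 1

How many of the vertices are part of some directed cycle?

4

A vertex is on a directed cycle iff it belongs to a strongly connected component of size ≥ 2 (or has a self-loop).
The vertices on cycles are {3, 4, 5, 6} — 4 in total.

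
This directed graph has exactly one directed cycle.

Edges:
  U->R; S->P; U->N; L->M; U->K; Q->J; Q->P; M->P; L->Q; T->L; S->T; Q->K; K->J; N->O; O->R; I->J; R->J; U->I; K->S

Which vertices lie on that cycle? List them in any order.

K, L, Q, S, T

DFS with gray/black marking from K:
K gray
  S gray
    T gray
      L gray
        Q gray
          P gray
          P black
          Q→K: K is gray → back edge
Back edge closes the cycle K → S → T → L → Q → K; its vertices are {K, L, Q, S, T}.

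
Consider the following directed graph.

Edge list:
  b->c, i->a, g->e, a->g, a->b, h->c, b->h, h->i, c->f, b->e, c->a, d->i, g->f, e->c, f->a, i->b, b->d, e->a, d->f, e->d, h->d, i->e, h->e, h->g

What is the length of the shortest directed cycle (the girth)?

For each vertex v, BFS finds the shortest path from v back to v.
The shortest such closed walk is i → b → d → i, length 3.

3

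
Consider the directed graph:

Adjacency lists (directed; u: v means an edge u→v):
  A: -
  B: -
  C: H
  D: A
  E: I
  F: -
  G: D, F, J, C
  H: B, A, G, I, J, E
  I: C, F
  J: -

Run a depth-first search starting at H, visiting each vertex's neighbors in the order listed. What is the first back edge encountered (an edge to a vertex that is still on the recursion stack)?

C->H

DFS from H (visiting each vertex's neighbors in the order listed); mark gray on enter, black on exit:
H gray
  B gray
  B black
  A gray
  A black
  G gray
    D gray
      D→A: A black — skip
    D black
    F gray
    F black
    J gray
    J black
    C gray
      C→H: H is gray → back edge
First back edge: C → H.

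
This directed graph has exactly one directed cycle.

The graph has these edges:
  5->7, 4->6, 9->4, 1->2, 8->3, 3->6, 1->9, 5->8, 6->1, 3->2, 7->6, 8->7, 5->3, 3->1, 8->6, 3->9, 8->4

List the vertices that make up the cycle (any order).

DFS with gray/black marking from 4:
4 gray
  6 gray
    1 gray
      2 gray
      2 black
      9 gray
        9→4: 4 is gray → back edge
Back edge closes the cycle 4 → 6 → 1 → 9 → 4; its vertices are {1, 4, 6, 9}.

1, 4, 6, 9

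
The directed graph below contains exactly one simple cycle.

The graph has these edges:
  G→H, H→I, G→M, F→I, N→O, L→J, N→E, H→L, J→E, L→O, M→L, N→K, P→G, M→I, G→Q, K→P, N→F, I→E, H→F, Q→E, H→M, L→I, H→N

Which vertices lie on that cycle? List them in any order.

G, H, K, N, P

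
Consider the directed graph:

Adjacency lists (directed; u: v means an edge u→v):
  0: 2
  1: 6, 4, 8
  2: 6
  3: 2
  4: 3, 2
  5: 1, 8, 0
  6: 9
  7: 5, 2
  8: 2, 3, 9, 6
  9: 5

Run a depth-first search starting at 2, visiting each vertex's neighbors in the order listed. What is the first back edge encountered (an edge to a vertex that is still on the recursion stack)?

1->6

DFS from 2 (visiting each vertex's neighbors in the order listed); mark gray on enter, black on exit:
2 gray
  6 gray
    9 gray
      5 gray
        1 gray
          1→6: 6 is gray → back edge
First back edge: 1 → 6.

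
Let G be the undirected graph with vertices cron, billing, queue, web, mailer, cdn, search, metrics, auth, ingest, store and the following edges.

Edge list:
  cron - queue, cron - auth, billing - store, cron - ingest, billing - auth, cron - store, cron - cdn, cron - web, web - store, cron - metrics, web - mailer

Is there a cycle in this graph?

Yes

DFS, tracking each vertex's parent; an edge to a visited non-parent vertex closes a cycle.
Start from search:
visit search (parent –)
visit cron (parent –)
  visit auth (parent cron)
    auth–cron: parent, skip
    visit billing (parent auth)
      visit store (parent billing)
        store–cron: cron visited and ≠ parent → cycle
Cycle: cron – auth – billing – store – cron.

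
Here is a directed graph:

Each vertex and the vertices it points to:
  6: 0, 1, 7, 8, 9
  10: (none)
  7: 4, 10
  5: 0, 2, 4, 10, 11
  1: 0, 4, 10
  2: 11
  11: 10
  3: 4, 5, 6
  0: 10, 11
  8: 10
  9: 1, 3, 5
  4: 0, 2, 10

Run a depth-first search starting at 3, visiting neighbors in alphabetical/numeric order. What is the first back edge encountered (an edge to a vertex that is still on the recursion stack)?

9->3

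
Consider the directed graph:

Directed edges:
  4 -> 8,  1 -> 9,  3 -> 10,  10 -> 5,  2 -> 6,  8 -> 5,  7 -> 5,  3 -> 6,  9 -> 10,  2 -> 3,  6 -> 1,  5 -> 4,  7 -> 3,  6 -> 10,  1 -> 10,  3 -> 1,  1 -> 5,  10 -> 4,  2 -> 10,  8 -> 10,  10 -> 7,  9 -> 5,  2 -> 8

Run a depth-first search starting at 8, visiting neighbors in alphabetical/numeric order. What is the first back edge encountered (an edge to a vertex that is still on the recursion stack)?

4->8

DFS from 8 (visiting neighbors in alphabetical/numeric order); mark gray on enter, black on exit:
8 gray
  5 gray
    4 gray
      4→8: 8 is gray → back edge
First back edge: 4 → 8.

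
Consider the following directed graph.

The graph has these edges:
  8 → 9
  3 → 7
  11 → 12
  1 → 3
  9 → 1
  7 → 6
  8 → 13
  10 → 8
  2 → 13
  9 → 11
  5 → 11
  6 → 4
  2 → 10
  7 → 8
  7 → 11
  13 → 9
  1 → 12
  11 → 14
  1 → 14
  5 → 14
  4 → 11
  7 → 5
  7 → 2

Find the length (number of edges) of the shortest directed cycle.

5

For each vertex v, BFS finds the shortest path from v back to v.
The shortest such closed walk is 3 → 7 → 8 → 9 → 1 → 3, length 5.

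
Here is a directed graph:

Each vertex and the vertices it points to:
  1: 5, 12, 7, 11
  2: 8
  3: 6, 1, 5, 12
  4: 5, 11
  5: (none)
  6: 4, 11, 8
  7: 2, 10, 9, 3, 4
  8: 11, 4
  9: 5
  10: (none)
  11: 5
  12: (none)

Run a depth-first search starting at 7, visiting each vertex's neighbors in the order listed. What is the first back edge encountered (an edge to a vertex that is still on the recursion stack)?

1->7

DFS from 7 (visiting each vertex's neighbors in the order listed); mark gray on enter, black on exit:
7 gray
  2 gray
    8 gray
      11 gray
        5 gray
        5 black
      11 black
      4 gray
        4→5: 5 black — skip
        4→11: 11 black — skip
      4 black
    8 black
  2 black
  10 gray
  10 black
  9 gray
    9→5: 5 black — skip
  9 black
  3 gray
    6 gray
      6→4: 4 black — skip
      6→11: 11 black — skip
      6→8: 8 black — skip
    6 black
    1 gray
      1→5: 5 black — skip
      12 gray
      12 black
      1→7: 7 is gray → back edge
First back edge: 1 → 7.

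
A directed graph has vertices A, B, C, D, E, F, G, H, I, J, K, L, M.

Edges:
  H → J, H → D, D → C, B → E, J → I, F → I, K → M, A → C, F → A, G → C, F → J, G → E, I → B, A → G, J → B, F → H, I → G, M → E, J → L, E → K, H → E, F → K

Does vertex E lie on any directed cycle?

E is on a cycle iff E can reach itself via ≥1 edge.
E → K → M → E — yes.

Yes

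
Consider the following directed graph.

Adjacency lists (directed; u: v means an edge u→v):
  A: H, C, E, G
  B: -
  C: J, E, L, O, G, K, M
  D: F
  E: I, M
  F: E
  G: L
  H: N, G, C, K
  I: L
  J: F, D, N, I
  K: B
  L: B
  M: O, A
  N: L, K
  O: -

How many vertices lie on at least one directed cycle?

8

A vertex is on a directed cycle iff it belongs to a strongly connected component of size ≥ 2 (or has a self-loop).
The vertices on cycles are {A, C, D, E, F, H, J, M} — 8 in total.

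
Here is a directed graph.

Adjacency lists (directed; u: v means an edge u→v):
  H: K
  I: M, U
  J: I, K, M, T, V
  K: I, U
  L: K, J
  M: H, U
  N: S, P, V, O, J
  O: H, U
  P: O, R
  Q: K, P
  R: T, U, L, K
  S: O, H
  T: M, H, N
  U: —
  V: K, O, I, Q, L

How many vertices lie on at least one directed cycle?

12

A vertex is on a directed cycle iff it belongs to a strongly connected component of size ≥ 2 (or has a self-loop).
The vertices on cycles are {H, I, J, K, L, M, N, P, Q, R, T, V} — 12 in total.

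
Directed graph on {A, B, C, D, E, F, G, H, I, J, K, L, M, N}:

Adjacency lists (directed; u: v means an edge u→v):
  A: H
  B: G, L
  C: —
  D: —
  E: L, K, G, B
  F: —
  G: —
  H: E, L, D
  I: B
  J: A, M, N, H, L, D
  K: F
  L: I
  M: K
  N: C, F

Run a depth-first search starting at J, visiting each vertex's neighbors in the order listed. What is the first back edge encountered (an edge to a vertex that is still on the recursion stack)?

B→L

DFS from J (visiting each vertex's neighbors in the order listed); mark gray on enter, black on exit:
J gray
  A gray
    H gray
      E gray
        L gray
          I gray
            B gray
              G gray
              G black
              B→L: L is gray → back edge
First back edge: B → L.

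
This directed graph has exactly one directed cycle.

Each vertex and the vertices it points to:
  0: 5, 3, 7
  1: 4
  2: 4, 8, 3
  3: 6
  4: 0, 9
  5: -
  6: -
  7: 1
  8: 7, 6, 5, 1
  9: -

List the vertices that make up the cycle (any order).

0, 1, 4, 7

DFS with gray/black marking from 4:
4 gray
  0 gray
    5 gray
    5 black
    3 gray
      6 gray
      6 black
    3 black
    7 gray
      1 gray
        1→4: 4 is gray → back edge
Back edge closes the cycle 4 → 0 → 7 → 1 → 4; its vertices are {0, 1, 4, 7}.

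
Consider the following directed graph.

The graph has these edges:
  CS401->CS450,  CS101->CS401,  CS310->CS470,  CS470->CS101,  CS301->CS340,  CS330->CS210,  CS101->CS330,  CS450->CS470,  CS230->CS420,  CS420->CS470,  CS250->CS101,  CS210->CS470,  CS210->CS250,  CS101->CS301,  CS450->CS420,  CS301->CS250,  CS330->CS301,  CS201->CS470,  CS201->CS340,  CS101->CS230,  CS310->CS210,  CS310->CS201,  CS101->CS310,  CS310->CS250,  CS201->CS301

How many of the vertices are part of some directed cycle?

A vertex is on a directed cycle iff it belongs to a strongly connected component of size ≥ 2 (or has a self-loop).
The vertices on cycles are {CS101, CS201, CS210, CS230, CS250, CS301, CS310, CS330, CS401, CS420, CS450, CS470} — 12 in total.

12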